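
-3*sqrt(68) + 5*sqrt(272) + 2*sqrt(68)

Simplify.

3*sqrt(68) = 6*sqrt(17); 5*sqrt(272) = 20*sqrt(17); 2*sqrt(68) = 4*sqrt(17)
Combine: (-6 + 20 + 4)·sqrt(17) = 18*sqrt(17)

18*sqrt(17)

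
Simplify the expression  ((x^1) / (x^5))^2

Inside the bracket: (x^-4)
Raise to the power 2: (x^-8)

x^(-8)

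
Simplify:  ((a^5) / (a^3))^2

Inside the bracket: a^2
Raise to the power 2: a^4

a^4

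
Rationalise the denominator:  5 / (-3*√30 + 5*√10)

(-3*√30 - 5*√10)/4

Multiply numerator and denominator by 5*√10 + 3*√30.
Denominator becomes -20; numerator becomes 25*√10 + 15*√30.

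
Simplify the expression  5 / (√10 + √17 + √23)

(-5*√3910 + 10*√23 + 40*√17 + 75*√10)/332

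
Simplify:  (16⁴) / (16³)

2^4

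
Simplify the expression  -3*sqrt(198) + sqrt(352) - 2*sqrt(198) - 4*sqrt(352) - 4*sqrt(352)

3*sqrt(198) = 9*sqrt(22); sqrt(352) = 4*sqrt(22); 2*sqrt(198) = 6*sqrt(22); 4*sqrt(352) = 16*sqrt(22); 4*sqrt(352) = 16*sqrt(22)
Combine: (-9 + 4 - 6 - 16 - 16)·sqrt(22) = -43*sqrt(22)

-43*sqrt(22)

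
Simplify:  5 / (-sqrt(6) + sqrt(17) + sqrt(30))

Group as (sqrt(17) + sqrt(30)) - sqrt(6); multiply by (sqrt(17) + sqrt(30)) + sqrt(6), then rationalise the remaining surd.

(-205*sqrt(6) - 35*sqrt(30) + 95*sqrt(17) + 60*sqrt(85))/359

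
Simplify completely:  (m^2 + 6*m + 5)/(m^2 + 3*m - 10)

(m + 1)/(m - 2)

Factor: m^2 + 6*m + 5 = (m + 1)*(m + 5);  m^2 + 3*m - 10 = (m - 2)*(m + 5)
Cancel the common factor (m + 5).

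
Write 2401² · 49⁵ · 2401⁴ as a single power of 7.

2401² = 7^8; 49⁵ = 7^10; 2401⁴ = 7^16
Combine exponents: 7^34

7^34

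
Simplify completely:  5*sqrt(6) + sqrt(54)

5*sqrt(6) = 5*sqrt(6); sqrt(54) = 3*sqrt(6)
Combine: (5 + 3)·sqrt(6) = 8*sqrt(6)

8*sqrt(6)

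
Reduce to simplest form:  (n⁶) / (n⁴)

Quotient: n²

n²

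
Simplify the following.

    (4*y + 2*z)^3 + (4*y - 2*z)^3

Binomially expand both and collect terms in (4*y), (2*z).

128*y^3 + 96*y*z^2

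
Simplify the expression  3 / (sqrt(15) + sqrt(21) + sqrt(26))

(-9*sqrt(910) + 15*sqrt(26) + 30*sqrt(21) + 48*sqrt(15))/580

Group as (sqrt(15) + sqrt(26)) + sqrt(21); multiply by (sqrt(15) + sqrt(26)) - sqrt(21), then rationalise the remaining surd.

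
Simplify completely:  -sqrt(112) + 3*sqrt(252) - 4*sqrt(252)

-10*sqrt(7)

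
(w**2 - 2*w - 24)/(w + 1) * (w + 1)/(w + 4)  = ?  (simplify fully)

w - 6

Factor: w**2 - 2*w - 24 = (w - 6)*(w + 4)
Cancel the common factors (w + 1), (w + 4).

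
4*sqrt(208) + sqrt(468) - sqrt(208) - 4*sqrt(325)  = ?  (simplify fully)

4*sqrt(208) = 16*sqrt(13); sqrt(468) = 6*sqrt(13); sqrt(208) = 4*sqrt(13); 4*sqrt(325) = 20*sqrt(13)
Combine: (16 + 6 - 4 - 20)·sqrt(13) = -2*sqrt(13)

-2*sqrt(13)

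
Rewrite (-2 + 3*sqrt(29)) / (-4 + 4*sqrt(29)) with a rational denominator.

(sqrt(29) + 85)/112

Multiply numerator and denominator by -4*sqrt(29) - 4.
Denominator becomes -448; numerator becomes -340 - 4*sqrt(29).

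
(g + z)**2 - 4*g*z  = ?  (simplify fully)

After expansion: g**2 - 2*g*z + z**2 — a perfect-square trinomial.

(g - z)**2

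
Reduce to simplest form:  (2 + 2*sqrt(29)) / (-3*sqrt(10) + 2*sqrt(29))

(3*sqrt(10) + 2*sqrt(29) + 3*sqrt(290) + 58)/13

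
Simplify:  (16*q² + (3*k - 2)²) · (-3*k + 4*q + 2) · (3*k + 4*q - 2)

-81*k⁴ + 216*k³ - 216*k² + 96*k + 256*q⁴ - 16

Telescope via difference of squares: ((4*q)+(3*k - 2))((4*q)-(3*k - 2)) = -9*k² + 12*k + 16*q² - 4, then repeat with the next factor.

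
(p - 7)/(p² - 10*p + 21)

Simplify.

1/(p - 3)

Factor: p² - 10*p + 21 = (p - 7)·(p - 3)
Cancel the common factor (p - 7).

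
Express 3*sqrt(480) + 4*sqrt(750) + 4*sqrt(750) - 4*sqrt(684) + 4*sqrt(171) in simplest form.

3*sqrt(480) = 12*sqrt(30); 4*sqrt(750) = 20*sqrt(30); 4*sqrt(750) = 20*sqrt(30); 4*sqrt(684) = 24*sqrt(19); 4*sqrt(171) = 12*sqrt(19)

-12*sqrt(19) + 52*sqrt(30)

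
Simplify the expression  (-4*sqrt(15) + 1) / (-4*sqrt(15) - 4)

(-5*sqrt(15) + 61)/56

Multiply numerator and denominator by -4 + 4*sqrt(15).
Denominator becomes -224; numerator becomes -244 + 20*sqrt(15).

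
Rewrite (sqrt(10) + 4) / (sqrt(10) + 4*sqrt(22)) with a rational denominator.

Multiply numerator and denominator by -4*sqrt(22) + sqrt(10).
Denominator becomes -342; numerator becomes -16*sqrt(22) - 8*sqrt(55) + 10 + 4*sqrt(10).

(-2*sqrt(10) - 5 + 4*sqrt(55) + 8*sqrt(22))/171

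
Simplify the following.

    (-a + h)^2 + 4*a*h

After expansion: a^2 + 2*a*h + h^2 — a perfect-square trinomial.

(a + h)^2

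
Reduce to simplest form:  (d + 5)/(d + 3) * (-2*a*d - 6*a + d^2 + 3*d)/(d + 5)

-2*a + d

Factor: -2*a*d - 6*a + d^2 + 3*d = (-2*a + d)*(d + 3)
Cancel the common factors (d + 5), (d + 3).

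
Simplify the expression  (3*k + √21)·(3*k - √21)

9*k² - 21

(3*k)^2 - (√21)^2 = 9*k² - 21.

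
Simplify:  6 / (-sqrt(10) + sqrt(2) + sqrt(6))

(3*sqrt(10) + 9*sqrt(6) + 21*sqrt(2) + 6*sqrt(30))/11

Group as (sqrt(2) + sqrt(6)) - sqrt(10); multiply by (sqrt(2) + sqrt(6)) + sqrt(10), then rationalise the remaining surd.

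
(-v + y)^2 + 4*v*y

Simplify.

(v + y)^2

Expanding gives v^2 + 2*v*y + y^2, a perfect square.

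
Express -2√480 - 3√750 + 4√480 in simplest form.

-7*√30

2√480 = 8*√30; 3√750 = 15*√30; 4√480 = 16*√30
Combine: (-8 - 15 + 16)·√30 = -7*√30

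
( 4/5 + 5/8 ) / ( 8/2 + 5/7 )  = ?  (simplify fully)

133/440

Numerator: 4/5 + 5/8 = 57/40
Denominator: 8/2 + 5/7 = 33/7
Divide: (57/40) · (7/33) = 133/440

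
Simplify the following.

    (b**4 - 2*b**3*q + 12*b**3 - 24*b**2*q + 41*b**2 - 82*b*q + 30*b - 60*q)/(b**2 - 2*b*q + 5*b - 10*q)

b**2 + 7*b + 6

Factor: b**4 - 2*b**3*q + 12*b**3 - 24*b**2*q + 41*b**2 - 82*b*q + 30*b - 60*q = (b + 5)*(b + 1)*(b + 6)*(b - 2*q);  b**2 - 2*b*q + 5*b - 10*q = (b + 5)*(b - 2*q)
Cancel the common factors (b - 2*q), (b + 5).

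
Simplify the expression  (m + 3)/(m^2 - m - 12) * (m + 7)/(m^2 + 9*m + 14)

1/(m^2 - 2*m - 8)

Factor: m^2 - m - 12 = (m - 4)*(m + 3);  m^2 + 9*m + 14 = (m + 2)*(m + 7)
Cancel the common factors (m + 7), (m + 3).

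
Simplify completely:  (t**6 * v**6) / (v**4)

Quotient: t**6 * v**2

t**6*v**2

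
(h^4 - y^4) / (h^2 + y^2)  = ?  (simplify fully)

h^2 - y^2

Difference of fourth powers: factor out (h^2 + y^2).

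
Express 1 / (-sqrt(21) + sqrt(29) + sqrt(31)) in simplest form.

Group as (sqrt(29) + sqrt(31)) - sqrt(21); multiply by (sqrt(29) + sqrt(31)) + sqrt(21), then rationalise the remaining surd.

(-39*sqrt(21) + 19*sqrt(31) + 23*sqrt(29) + 2*sqrt(18879))/2075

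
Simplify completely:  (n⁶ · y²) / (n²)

n⁴*y²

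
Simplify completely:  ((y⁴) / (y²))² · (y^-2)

Inside the bracket: y²
Raise to the power 2: y⁴
Multiply by (y^-2): add exponents.

y²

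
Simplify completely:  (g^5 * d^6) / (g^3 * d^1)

d^5*g^2

Quotient: g^2 * d^5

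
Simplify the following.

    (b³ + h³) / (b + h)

Factor as (a+b)(a^2-ab+b^2) with a=h, b=b.

b² - b*h + h²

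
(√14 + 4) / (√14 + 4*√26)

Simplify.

(-2*√14 - 7 + 4*√91 + 8*√26)/201

Multiply numerator and denominator by -4*√26 + √14.
Denominator becomes -402; numerator becomes -16*√26 - 8*√91 + 14 + 4*√14.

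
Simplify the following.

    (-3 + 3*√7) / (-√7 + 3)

6 + 3*√7

Multiply numerator and denominator by √7 + 3.
Denominator becomes 2; numerator becomes 12 + 6*√7.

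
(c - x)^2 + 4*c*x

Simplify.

(c + x)^2

After expansion: c^2 + 2*c*x + x^2 — a perfect-square trinomial.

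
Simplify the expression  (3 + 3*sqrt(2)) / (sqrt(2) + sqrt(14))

(-2 - sqrt(2) + sqrt(14) + 2*sqrt(7))/4

Multiply numerator and denominator by -sqrt(14) + sqrt(2).
Denominator becomes -12; numerator becomes -6*sqrt(7) - 3*sqrt(14) + 3*sqrt(2) + 6.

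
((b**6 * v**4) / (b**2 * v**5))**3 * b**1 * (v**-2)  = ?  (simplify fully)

Inside the bracket: b**4 * (v**-1)
Raise to the power 3: b**12 * (v**-3)
Multiply by b**1 * (v**-2): add exponents.

b**13/v**5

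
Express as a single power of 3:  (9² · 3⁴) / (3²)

3^6

9² = 3^4; 3⁴ = 3^4; 3² = 3^2
Combine exponents: 3^6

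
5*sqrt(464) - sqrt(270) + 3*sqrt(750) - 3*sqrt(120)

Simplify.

5*sqrt(464) = 20*sqrt(29); sqrt(270) = 3*sqrt(30); 3*sqrt(750) = 15*sqrt(30); 3*sqrt(120) = 6*sqrt(30)

6*sqrt(30) + 20*sqrt(29)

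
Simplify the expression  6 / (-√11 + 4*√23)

(2*√11 + 8*√23)/119

Multiply numerator and denominator by √11 + 4*√23.
Denominator becomes 357; numerator becomes 6*√11 + 24*√23.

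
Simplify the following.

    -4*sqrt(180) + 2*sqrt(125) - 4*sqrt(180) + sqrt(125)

-33*sqrt(5)

4*sqrt(180) = 24*sqrt(5); 2*sqrt(125) = 10*sqrt(5); 4*sqrt(180) = 24*sqrt(5); sqrt(125) = 5*sqrt(5)
Combine: (-24 + 10 - 24 + 5)·sqrt(5) = -33*sqrt(5)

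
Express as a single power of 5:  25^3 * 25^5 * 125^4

5^28

25^3 = 5^6; 25^5 = 5^10; 125^4 = 5^12
Combine exponents: 5^28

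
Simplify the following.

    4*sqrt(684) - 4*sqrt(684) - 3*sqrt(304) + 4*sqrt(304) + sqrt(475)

9*sqrt(19)

4*sqrt(684) = 24*sqrt(19); 4*sqrt(684) = 24*sqrt(19); 3*sqrt(304) = 12*sqrt(19); 4*sqrt(304) = 16*sqrt(19); sqrt(475) = 5*sqrt(19)
Combine: (24 - 24 - 12 + 16 + 5)·sqrt(19) = 9*sqrt(19)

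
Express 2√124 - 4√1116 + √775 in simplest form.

2√124 = 4*√31; 4√1116 = 24*√31; √775 = 5*√31
Combine: (4 - 24 + 5)·√31 = -15*√31

-15*√31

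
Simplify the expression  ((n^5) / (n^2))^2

n^6

Inside the bracket: n^3
Raise to the power 2: n^6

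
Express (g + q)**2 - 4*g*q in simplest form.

(g - q)**2

Expanding gives g**2 - 2*g*q + q**2, a perfect square.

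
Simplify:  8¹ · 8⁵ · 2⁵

8¹ = 2^3; 8⁵ = 2^15; 2⁵ = 2^5
Combine exponents: 2^23

2^23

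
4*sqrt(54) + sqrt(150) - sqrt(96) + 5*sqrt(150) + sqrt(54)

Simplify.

41*sqrt(6)

4*sqrt(54) = 12*sqrt(6); sqrt(150) = 5*sqrt(6); sqrt(96) = 4*sqrt(6); 5*sqrt(150) = 25*sqrt(6); sqrt(54) = 3*sqrt(6)
Combine: (12 + 5 - 4 + 25 + 3)·sqrt(6) = 41*sqrt(6)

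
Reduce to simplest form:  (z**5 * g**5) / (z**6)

g**5/z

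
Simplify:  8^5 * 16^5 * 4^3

2^41

8^5 = 2^15; 16^5 = 2^20; 4^3 = 2^6
Combine exponents: 2^41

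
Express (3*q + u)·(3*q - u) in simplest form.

9*q² - u²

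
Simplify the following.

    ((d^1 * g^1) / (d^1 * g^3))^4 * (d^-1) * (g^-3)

Inside the bracket: (g^-2)
Raise to the power 4: (g^-8)
Multiply by (d^-1) * (g^-3): add exponents.

1/(d*g^11)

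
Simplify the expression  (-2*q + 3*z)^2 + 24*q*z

After expansion: 4*q^2 + 12*q*z + 9*z^2 — a perfect-square trinomial.

(2*q + 3*z)^2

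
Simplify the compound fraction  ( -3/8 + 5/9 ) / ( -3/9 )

Numerator: -3/8 + 5/9 = 13/72
Denominator: -3/9 = -1/3
Divide: (13/72) · (-3) = -13/24

-13/24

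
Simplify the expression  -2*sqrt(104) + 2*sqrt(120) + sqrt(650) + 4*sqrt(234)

2*sqrt(104) = 4*sqrt(26); 2*sqrt(120) = 4*sqrt(30); sqrt(650) = 5*sqrt(26); 4*sqrt(234) = 12*sqrt(26)

4*sqrt(30) + 13*sqrt(26)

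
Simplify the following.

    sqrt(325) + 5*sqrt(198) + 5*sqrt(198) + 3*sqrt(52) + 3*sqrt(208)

23*sqrt(13) + 30*sqrt(22)

sqrt(325) = 5*sqrt(13); 5*sqrt(198) = 15*sqrt(22); 5*sqrt(198) = 15*sqrt(22); 3*sqrt(52) = 6*sqrt(13); 3*sqrt(208) = 12*sqrt(13)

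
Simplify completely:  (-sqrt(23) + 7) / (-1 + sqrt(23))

(-8 + 3*sqrt(23))/11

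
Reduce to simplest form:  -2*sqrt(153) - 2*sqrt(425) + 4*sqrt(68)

-8*sqrt(17)

2*sqrt(153) = 6*sqrt(17); 2*sqrt(425) = 10*sqrt(17); 4*sqrt(68) = 8*sqrt(17)
Combine: (-6 - 10 + 8)·sqrt(17) = -8*sqrt(17)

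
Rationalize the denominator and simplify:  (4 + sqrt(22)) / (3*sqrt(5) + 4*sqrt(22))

Multiply numerator and denominator by -3*sqrt(5) + 4*sqrt(22).
Denominator becomes 307; numerator becomes -3*sqrt(110) - 12*sqrt(5) + 16*sqrt(22) + 88.

(-3*sqrt(110) - 12*sqrt(5) + 16*sqrt(22) + 88)/307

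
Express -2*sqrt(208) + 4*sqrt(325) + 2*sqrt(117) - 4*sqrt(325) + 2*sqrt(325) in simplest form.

8*sqrt(13)

2*sqrt(208) = 8*sqrt(13); 4*sqrt(325) = 20*sqrt(13); 2*sqrt(117) = 6*sqrt(13); 4*sqrt(325) = 20*sqrt(13); 2*sqrt(325) = 10*sqrt(13)
Combine: (-8 + 20 + 6 - 20 + 10)·sqrt(13) = 8*sqrt(13)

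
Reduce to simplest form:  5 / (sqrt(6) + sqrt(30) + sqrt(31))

(-12*sqrt(155) + 5*sqrt(31) + 7*sqrt(30) + 55*sqrt(6))/139

Group as (sqrt(6) + sqrt(31)) + sqrt(30); multiply by (sqrt(6) + sqrt(31)) - sqrt(30), then rationalise the remaining surd.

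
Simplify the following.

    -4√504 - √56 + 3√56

-20*√14

4√504 = 24*√14; √56 = 2*√14; 3√56 = 6*√14
Combine: (-24 - 2 + 6)·√14 = -20*√14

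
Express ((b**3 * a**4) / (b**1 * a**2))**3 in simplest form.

a**6*b**6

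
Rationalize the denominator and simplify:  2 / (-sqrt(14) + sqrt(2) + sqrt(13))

Group as (sqrt(2) + sqrt(13)) - sqrt(14); multiply by (sqrt(2) + sqrt(13)) + sqrt(14), then rationalise the remaining surd.

(-2*sqrt(14) + 6*sqrt(13) + 50*sqrt(2) + 8*sqrt(91))/103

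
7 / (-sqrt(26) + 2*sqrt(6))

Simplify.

(-7*sqrt(26) - 14*sqrt(6))/2

Multiply numerator and denominator by 2*sqrt(6) + sqrt(26).
Denominator becomes -2; numerator becomes 14*sqrt(6) + 7*sqrt(26).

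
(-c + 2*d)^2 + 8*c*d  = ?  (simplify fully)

After expansion: c^2 + 4*c*d + 4*d^2 — a perfect-square trinomial.

(c + 2*d)^2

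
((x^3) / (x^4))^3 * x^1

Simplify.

x^(-2)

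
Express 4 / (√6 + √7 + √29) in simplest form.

(-14*√7 - 15*√6 + √1218 + 8*√29)/11

Group as (√7 + √29) + √6; multiply by (√7 + √29) - √6, then rationalise the remaining surd.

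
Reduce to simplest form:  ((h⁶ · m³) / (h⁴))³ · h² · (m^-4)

Inside the bracket: h² · m³
Raise to the power 3: h⁶ · m⁹
Multiply by h² · (m^-4): add exponents.

h⁸*m⁵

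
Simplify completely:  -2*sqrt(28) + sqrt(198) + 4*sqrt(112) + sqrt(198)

2*sqrt(28) = 4*sqrt(7); sqrt(198) = 3*sqrt(22); 4*sqrt(112) = 16*sqrt(7); sqrt(198) = 3*sqrt(22)

6*sqrt(22) + 12*sqrt(7)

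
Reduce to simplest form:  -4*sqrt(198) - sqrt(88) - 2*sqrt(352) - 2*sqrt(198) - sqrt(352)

-32*sqrt(22)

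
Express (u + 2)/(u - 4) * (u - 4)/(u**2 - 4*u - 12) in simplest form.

1/(u - 6)

Factor: u**2 - 4*u - 12 = (u + 2)*(u - 6)
Cancel the common factors (u + 2), (u - 4).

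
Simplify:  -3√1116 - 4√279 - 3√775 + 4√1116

-21*√31

3√1116 = 18*√31; 4√279 = 12*√31; 3√775 = 15*√31; 4√1116 = 24*√31
Combine: (-18 - 12 - 15 + 24)·√31 = -21*√31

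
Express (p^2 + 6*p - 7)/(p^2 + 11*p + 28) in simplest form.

(p - 1)/(p + 4)

Factor: p^2 + 6*p - 7 = (p - 1)*(p + 7);  p^2 + 11*p + 28 = (p + 7)*(p + 4)
Cancel the common factor (p + 7).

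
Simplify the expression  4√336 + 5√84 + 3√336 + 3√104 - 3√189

6*√26 + 29*√21

4√336 = 16*√21; 5√84 = 10*√21; 3√336 = 12*√21; 3√104 = 6*√26; 3√189 = 9*√21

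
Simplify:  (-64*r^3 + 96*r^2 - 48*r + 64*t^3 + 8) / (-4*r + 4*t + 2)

Apply the difference-of-cubes factorisation and cancel (-4*r + 4*t + 2).

16*r^2 + 16*r*t - 16*r + 16*t^2 - 8*t + 4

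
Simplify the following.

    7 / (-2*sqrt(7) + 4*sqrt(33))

(7*sqrt(7) + 14*sqrt(33))/250

Multiply numerator and denominator by 2*sqrt(7) + 4*sqrt(33).
Denominator becomes 500; numerator becomes 14*sqrt(7) + 28*sqrt(33).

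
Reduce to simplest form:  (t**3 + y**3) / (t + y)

t**2 - t*y + y**2

t**3 + y**3 = (t + y)(t**2 - t*y + y**2).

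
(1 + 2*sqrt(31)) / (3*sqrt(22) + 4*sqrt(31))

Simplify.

Multiply numerator and denominator by -3*sqrt(22) + 4*sqrt(31).
Denominator becomes 298; numerator becomes -6*sqrt(682) - 3*sqrt(22) + 4*sqrt(31) + 248.

(-6*sqrt(682) - 3*sqrt(22) + 4*sqrt(31) + 248)/298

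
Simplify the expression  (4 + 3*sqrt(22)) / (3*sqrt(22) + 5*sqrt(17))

(-198 - 12*sqrt(22) + 20*sqrt(17) + 15*sqrt(374))/227

Multiply numerator and denominator by -5*sqrt(17) + 3*sqrt(22).
Denominator becomes -227; numerator becomes -15*sqrt(374) - 20*sqrt(17) + 12*sqrt(22) + 198.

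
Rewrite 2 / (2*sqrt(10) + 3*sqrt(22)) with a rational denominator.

(-2*sqrt(10) + 3*sqrt(22))/79

Multiply numerator and denominator by -3*sqrt(22) + 2*sqrt(10).
Denominator becomes -158; numerator becomes -6*sqrt(22) + 4*sqrt(10).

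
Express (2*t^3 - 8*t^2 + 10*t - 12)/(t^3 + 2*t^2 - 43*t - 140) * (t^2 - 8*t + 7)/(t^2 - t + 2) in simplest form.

(2*t^2 - 8*t + 6)/(t^2 + 9*t + 20)

Factor: 2*t^3 - 8*t^2 + 10*t - 12 = 2*(t^2 - t + 2)*(t - 3);  t^3 + 2*t^2 - 43*t - 140 = (t - 7)*(t + 4)*(t + 5);  t^2 - 8*t + 7 = (t - 1)*(t - 7)
Cancel the common factors (t^2 - t + 2), (t - 7).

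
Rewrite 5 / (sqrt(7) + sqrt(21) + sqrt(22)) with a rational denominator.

(-35*sqrt(66) + 15*sqrt(22) + 20*sqrt(21) + 90*sqrt(7))/276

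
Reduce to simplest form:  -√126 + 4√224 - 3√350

-2*√14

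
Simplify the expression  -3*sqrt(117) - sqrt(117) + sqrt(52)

3*sqrt(117) = 9*sqrt(13); sqrt(117) = 3*sqrt(13); sqrt(52) = 2*sqrt(13)
Combine: (-9 - 3 + 2)·sqrt(13) = -10*sqrt(13)

-10*sqrt(13)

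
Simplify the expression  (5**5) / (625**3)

5**5 = 5**5; 625**3 = 5**12
Combine exponents: 5**(-7)

5**(-7)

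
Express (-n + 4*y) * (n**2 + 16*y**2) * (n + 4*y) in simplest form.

-n**4 + 256*y**4

Pair the conjugate factors: ((4*y)+n)((4*y)-n) = -n**2 + 16*y**2, then repeat with the next factor.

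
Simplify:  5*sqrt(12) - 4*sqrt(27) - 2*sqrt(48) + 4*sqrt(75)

5*sqrt(12) = 10*sqrt(3); 4*sqrt(27) = 12*sqrt(3); 2*sqrt(48) = 8*sqrt(3); 4*sqrt(75) = 20*sqrt(3)
Combine: (10 - 12 - 8 + 20)·sqrt(3) = 10*sqrt(3)

10*sqrt(3)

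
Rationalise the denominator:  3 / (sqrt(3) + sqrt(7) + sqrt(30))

(-39*sqrt(7) - 51*sqrt(3) + 9*sqrt(70) + 30*sqrt(30))/158

Group as (sqrt(3) + sqrt(30)) + sqrt(7); multiply by (sqrt(3) + sqrt(30)) - sqrt(7), then rationalise the remaining surd.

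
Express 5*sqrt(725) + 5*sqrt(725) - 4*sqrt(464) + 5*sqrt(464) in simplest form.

54*sqrt(29)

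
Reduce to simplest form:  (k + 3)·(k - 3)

k² - 9

(k)^2 - (3)^2 = k² - 9.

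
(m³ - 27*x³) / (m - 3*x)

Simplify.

m² + 3*m*x + 9*x²

Factor as (a-b)(a^2+ab+b^2) with a=m, b=(3*x).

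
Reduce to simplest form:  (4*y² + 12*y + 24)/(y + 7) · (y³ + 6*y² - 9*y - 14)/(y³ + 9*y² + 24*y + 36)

Factor: 4*y² + 12*y + 24 = 4·(y² + 3*y + 6);  y³ + 6*y² - 9*y - 14 = (y + 7)·(y - 2)·(y + 1);  y³ + 9*y² + 24*y + 36 = (y + 6)·(y² + 3*y + 6)
Cancel the common factors (y² + 3*y + 6), (y + 7).

(4*y² - 4*y - 8)/(y + 6)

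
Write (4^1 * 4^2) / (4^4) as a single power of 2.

4^1 = 2^2; 4^2 = 2^4; 4^4 = 2^8
Combine exponents: 2^(-2)

2^(-2)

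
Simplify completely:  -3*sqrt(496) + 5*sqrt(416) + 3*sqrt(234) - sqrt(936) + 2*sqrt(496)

3*sqrt(496) = 12*sqrt(31); 5*sqrt(416) = 20*sqrt(26); 3*sqrt(234) = 9*sqrt(26); sqrt(936) = 6*sqrt(26); 2*sqrt(496) = 8*sqrt(31)

-4*sqrt(31) + 23*sqrt(26)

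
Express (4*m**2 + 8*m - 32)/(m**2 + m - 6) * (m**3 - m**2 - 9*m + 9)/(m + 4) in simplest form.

4*m**2 - 16*m + 12

Factor: 4*m**2 + 8*m - 32 = 4*(m - 2)*(m + 4);  m**2 + m - 6 = (m - 2)*(m + 3);  m**3 - m**2 - 9*m + 9 = (m + 3)*(m - 1)*(m - 3)
Cancel the common factors (m + 4), (m + 3), (m - 2).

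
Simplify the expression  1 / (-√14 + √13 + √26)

Group as (√13 + √26) - √14; multiply by (√13 + √26) + √14, then rationalise the remaining surd.

(-25*√14 + √26 + 27*√13 + 52*√7)/727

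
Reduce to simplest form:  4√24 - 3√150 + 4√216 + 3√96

4√24 = 8*√6; 3√150 = 15*√6; 4√216 = 24*√6; 3√96 = 12*√6
Combine: (8 - 15 + 24 + 12)·√6 = 29*√6

29*√6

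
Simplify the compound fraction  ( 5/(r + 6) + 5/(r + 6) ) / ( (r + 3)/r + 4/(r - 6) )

(10*r² - 60*r)/(r³ + 7*r² - 12*r - 108)

Numerator: 5/(r + 6) + 5/(r + 6) = 10/(r + 6)
Denominator: (r + 3)/r + 4/(r - 6) = (r² + r - 18)/(r² - 6*r)
Divide: (10/(r + 6)) · ((r² - 6*r)/(r² + r - 18)) = (10*r² - 60*r)/(r³ + 7*r² - 12*r - 108)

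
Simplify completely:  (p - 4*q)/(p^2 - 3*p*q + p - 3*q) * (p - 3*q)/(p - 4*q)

Factor: p^2 - 3*p*q + p - 3*q = (p - 3*q)*(p + 1)
Cancel the common factors (p - 4*q), (p - 3*q).

1/(p + 1)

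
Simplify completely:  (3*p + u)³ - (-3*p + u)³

Binomially expand both and collect terms in u, (3*p).

18*p*(3*p² + u²)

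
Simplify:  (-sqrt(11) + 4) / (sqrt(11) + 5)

(-9*sqrt(11) + 31)/14

Multiply numerator and denominator by -sqrt(11) + 5.
Denominator becomes 14; numerator becomes -9*sqrt(11) + 31.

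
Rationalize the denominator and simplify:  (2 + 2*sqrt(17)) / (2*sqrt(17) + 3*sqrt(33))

(-68 - 4*sqrt(17) + 6*sqrt(33) + 6*sqrt(561))/229

Multiply numerator and denominator by -3*sqrt(33) + 2*sqrt(17).
Denominator becomes -229; numerator becomes -6*sqrt(561) - 6*sqrt(33) + 4*sqrt(17) + 68.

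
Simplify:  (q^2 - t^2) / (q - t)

Factor q^2 - t^2 and cancel (q - t).

q + t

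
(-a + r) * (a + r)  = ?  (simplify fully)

-a^2 + r^2

(r+a)(r-a) = -a^2 + r^2.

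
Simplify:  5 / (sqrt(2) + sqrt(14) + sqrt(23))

(-20*sqrt(161) - 35*sqrt(23) + 55*sqrt(14) + 175*sqrt(2))/63

Group as (sqrt(14) + sqrt(23)) + sqrt(2); multiply by (sqrt(14) + sqrt(23)) - sqrt(2), then rationalise the remaining surd.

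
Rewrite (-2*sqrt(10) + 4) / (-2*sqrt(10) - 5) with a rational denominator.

(-6*sqrt(10) + 20)/5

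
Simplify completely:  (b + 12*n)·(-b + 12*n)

-b² + 144*n²

Difference of squares with P = 12*n, Q = b.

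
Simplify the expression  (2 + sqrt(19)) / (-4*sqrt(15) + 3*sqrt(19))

(-4*sqrt(285) - 57 - 8*sqrt(15) - 6*sqrt(19))/69

Multiply numerator and denominator by 3*sqrt(19) + 4*sqrt(15).
Denominator becomes -69; numerator becomes 6*sqrt(19) + 8*sqrt(15) + 57 + 4*sqrt(285).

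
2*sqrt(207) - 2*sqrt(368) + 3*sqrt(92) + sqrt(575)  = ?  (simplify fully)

2*sqrt(207) = 6*sqrt(23); 2*sqrt(368) = 8*sqrt(23); 3*sqrt(92) = 6*sqrt(23); sqrt(575) = 5*sqrt(23)
Combine: (6 - 8 + 6 + 5)·sqrt(23) = 9*sqrt(23)

9*sqrt(23)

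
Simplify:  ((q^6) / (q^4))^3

Inside the bracket: q^2
Raise to the power 3: q^6

q^6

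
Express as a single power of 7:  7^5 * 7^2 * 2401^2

7^5 = 7^5; 7^2 = 7^2; 2401^2 = 7^8
Combine exponents: 7^15

7^15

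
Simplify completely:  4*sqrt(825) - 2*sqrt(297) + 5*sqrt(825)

39*sqrt(33)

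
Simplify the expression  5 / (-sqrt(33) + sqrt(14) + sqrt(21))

Group as (sqrt(14) + sqrt(21)) - sqrt(33); multiply by (sqrt(14) + sqrt(21)) + sqrt(33), then rationalise the remaining surd.

(-5*sqrt(33) + 65*sqrt(21) + 100*sqrt(14) + 105*sqrt(22))/586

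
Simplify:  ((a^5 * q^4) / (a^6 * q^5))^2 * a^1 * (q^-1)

1/(a*q^3)

Inside the bracket: (a^-1) * (q^-1)
Raise to the power 2: (a^-2) * (q^-2)
Multiply by a^1 * (q^-1): add exponents.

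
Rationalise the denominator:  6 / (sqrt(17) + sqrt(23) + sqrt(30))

Group as (sqrt(17) + sqrt(23)) + sqrt(30); multiply by (sqrt(17) + sqrt(23)) - sqrt(30), then rationalise the remaining surd.

(-sqrt(11730) + 5*sqrt(30) + 12*sqrt(23) + 18*sqrt(17))/122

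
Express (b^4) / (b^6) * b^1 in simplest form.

Quotient: (b^-2)
Multiply by b^1: add exponents.

1/b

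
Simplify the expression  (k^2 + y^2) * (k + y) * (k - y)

Telescope via difference of squares: (k+y)(k-y) = k^2 - y^2, then repeat with the next factor.

k^4 - y^4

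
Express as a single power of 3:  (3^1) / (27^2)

3^1 = 3^1; 27^2 = 3^6
Combine exponents: 3^(-5)

3^(-5)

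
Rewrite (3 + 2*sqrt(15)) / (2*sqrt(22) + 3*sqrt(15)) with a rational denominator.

Multiply numerator and denominator by -2*sqrt(22) + 3*sqrt(15).
Denominator becomes 47; numerator becomes -4*sqrt(330) - 6*sqrt(22) + 9*sqrt(15) + 90.

(-4*sqrt(330) - 6*sqrt(22) + 9*sqrt(15) + 90)/47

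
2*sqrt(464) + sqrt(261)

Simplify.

11*sqrt(29)

2*sqrt(464) = 8*sqrt(29); sqrt(261) = 3*sqrt(29)
Combine: (8 + 3)·sqrt(29) = 11*sqrt(29)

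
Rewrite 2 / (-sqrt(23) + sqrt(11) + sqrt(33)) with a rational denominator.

(-42*sqrt(23) + 2*sqrt(33) + 90*sqrt(11) + 44*sqrt(69))/1011

Group as (sqrt(11) + sqrt(33)) - sqrt(23); multiply by (sqrt(11) + sqrt(33)) + sqrt(23), then rationalise the remaining surd.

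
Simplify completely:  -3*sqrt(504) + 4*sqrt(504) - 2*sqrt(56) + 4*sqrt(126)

14*sqrt(14)

3*sqrt(504) = 18*sqrt(14); 4*sqrt(504) = 24*sqrt(14); 2*sqrt(56) = 4*sqrt(14); 4*sqrt(126) = 12*sqrt(14)
Combine: (-18 + 24 - 4 + 12)·sqrt(14) = 14*sqrt(14)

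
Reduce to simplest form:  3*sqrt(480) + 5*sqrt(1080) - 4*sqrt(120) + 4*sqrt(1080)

3*sqrt(480) = 12*sqrt(30); 5*sqrt(1080) = 30*sqrt(30); 4*sqrt(120) = 8*sqrt(30); 4*sqrt(1080) = 24*sqrt(30)
Combine: (12 + 30 - 8 + 24)·sqrt(30) = 58*sqrt(30)

58*sqrt(30)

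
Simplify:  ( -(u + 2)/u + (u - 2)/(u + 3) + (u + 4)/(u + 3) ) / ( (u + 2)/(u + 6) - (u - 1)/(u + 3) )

Numerator: -(u + 2)/u + (u - 2)/(u + 3) + (u + 4)/(u + 3) = (u**2 - 3*u - 6)/(u**2 + 3*u)
Denominator: (u + 2)/(u + 6) - (u - 1)/(u + 3) = 12/(u**2 + 9*u + 18)
Divide: ((u**2 - 3*u - 6)/(u**2 + 3*u)) · (u**2/12 + 3*u/4 + 3/2) = (u**3 + 3*u**2 - 24*u - 36)/(12*u)

(u**3 + 3*u**2 - 24*u - 36)/(12*u)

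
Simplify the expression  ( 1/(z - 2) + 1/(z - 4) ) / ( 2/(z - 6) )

(z^2 - 9*z + 18)/(z^2 - 6*z + 8)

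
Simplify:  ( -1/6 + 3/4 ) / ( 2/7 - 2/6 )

Numerator: -1/6 + 3/4 = 7/12
Denominator: 2/7 - 2/6 = -1/21
Divide: (7/12) · (-21) = -49/4

-49/4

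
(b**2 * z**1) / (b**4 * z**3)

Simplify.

Quotient: (b**-2) * (z**-2)

1/(b**2*z**2)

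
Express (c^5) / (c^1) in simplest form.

c^4

Quotient: c^4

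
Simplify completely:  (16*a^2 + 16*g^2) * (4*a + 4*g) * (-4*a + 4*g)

-256*a^4 + 256*g^4

Pair the conjugate factors: ((4*g)+(4*a))((4*g)-(4*a)) = -16*a^2 + 16*g^2, then repeat with the next factor.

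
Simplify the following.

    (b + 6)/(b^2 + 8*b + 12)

1/(b + 2)

Factor: b^2 + 8*b + 12 = (b + 6)*(b + 2)
Cancel the common factor (b + 6).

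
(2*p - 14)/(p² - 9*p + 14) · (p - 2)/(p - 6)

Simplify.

Factor: 2*p - 14 = 2·(p - 7);  p² - 9*p + 14 = (p - 7)·(p - 2)
Cancel the common factors (p - 2), (p - 7).

2/(p - 6)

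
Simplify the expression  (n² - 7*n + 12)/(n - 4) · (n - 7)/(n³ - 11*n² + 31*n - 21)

1/(n - 1)

Factor: n² - 7*n + 12 = (n - 3)·(n - 4);  n³ - 11*n² + 31*n - 21 = (n - 7)·(n - 1)·(n - 3)
Cancel the common factors (n - 4), (n - 3), (n - 7).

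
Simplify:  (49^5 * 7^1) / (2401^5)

7^(-9)

49^5 = 7^10; 7^1 = 7^1; 2401^5 = 7^20
Combine exponents: 7^(-9)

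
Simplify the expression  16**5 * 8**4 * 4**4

2**40

16**5 = 2**20; 8**4 = 2**12; 4**4 = 2**8
Combine exponents: 2**40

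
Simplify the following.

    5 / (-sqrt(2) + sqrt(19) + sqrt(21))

(-95*sqrt(2) + 10*sqrt(19) + 5*sqrt(798))/76

Group as (sqrt(19) + sqrt(21)) - sqrt(2); multiply by (sqrt(19) + sqrt(21)) + sqrt(2), then rationalise the remaining surd.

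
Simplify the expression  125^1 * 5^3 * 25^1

5^8

125^1 = 5^3; 5^3 = 5^3; 25^1 = 5^2
Combine exponents: 5^8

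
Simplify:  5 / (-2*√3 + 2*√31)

(5*√3 + 5*√31)/56

Multiply numerator and denominator by 2*√3 + 2*√31.
Denominator becomes 112; numerator becomes 10*√3 + 10*√31.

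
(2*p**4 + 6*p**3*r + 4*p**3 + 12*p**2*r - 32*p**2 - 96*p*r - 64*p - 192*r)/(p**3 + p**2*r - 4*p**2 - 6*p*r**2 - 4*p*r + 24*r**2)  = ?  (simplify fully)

(2*p**2 + 12*p + 16)/(p - 2*r)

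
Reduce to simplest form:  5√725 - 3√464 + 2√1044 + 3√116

5√725 = 25*√29; 3√464 = 12*√29; 2√1044 = 12*√29; 3√116 = 6*√29
Combine: (25 - 12 + 12 + 6)·√29 = 31*√29

31*√29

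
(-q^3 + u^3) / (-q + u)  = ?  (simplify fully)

q^2 + q*u + u^2

Apply the difference-of-cubes factorisation and cancel (-q + u).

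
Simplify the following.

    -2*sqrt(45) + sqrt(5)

-5*sqrt(5)

2*sqrt(45) = 6*sqrt(5); sqrt(5) = sqrt(5)
Combine: (-6 + 1)·sqrt(5) = -5*sqrt(5)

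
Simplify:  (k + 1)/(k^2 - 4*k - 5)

1/(k - 5)

Factor: k^2 - 4*k - 5 = (k - 5)*(k + 1)
Cancel the common factor (k + 1).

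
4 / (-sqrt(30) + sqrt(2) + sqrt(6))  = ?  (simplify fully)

Group as (sqrt(2) + sqrt(6)) - sqrt(30); multiply by (sqrt(2) + sqrt(6)) + sqrt(30), then rationalise the remaining surd.

(-22*sqrt(30) - 26*sqrt(6) - 34*sqrt(2) - 12*sqrt(10))/109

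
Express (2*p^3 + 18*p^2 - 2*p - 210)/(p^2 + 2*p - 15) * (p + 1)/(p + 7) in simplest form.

Factor: 2*p^3 + 18*p^2 - 2*p - 210 = 2*(p + 7)*(p + 5)*(p - 3);  p^2 + 2*p - 15 = (p + 5)*(p - 3)
Cancel the common factors (p + 5), (p - 3), (p + 7).

2*p + 2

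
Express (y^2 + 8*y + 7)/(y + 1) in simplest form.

y + 7

Factor: y^2 + 8*y + 7 = (y + 7)*(y + 1)
Cancel the common factor (y + 1).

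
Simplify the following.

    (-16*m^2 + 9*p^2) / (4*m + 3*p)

-4*m + 3*p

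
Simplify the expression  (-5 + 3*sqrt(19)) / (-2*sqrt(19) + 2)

Multiply numerator and denominator by 2 + 2*sqrt(19).
Denominator becomes -72; numerator becomes -4*sqrt(19) + 104.

(-26 + sqrt(19))/18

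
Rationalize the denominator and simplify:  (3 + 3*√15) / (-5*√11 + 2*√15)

Multiply numerator and denominator by 2*√15 + 5*√11.
Denominator becomes -215; numerator becomes 6*√15 + 15*√11 + 90 + 15*√165.

(-15*√165 - 90 - 15*√11 - 6*√15)/215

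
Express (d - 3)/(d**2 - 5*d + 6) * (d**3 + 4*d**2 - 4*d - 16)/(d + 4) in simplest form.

Factor: d**2 - 5*d + 6 = (d - 2)*(d - 3);  d**3 + 4*d**2 - 4*d - 16 = (d - 2)*(d + 2)*(d + 4)
Cancel the common factors (d - 2), (d + 4), (d - 3).

d + 2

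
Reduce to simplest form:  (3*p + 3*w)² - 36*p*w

9*(p - w)²

Expanding gives 9*p² - 18*p*w + 9*w², a perfect square.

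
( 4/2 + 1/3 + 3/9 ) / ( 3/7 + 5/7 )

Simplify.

Numerator: 4/2 + 1/3 + 3/9 = 8/3
Denominator: 3/7 + 5/7 = 8/7
Divide: (8/3) · (7/8) = 7/3

7/3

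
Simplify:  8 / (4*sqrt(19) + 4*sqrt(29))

Multiply numerator and denominator by -4*sqrt(29) + 4*sqrt(19).
Denominator becomes -160; numerator becomes -32*sqrt(29) + 32*sqrt(19).

(-sqrt(19) + sqrt(29))/5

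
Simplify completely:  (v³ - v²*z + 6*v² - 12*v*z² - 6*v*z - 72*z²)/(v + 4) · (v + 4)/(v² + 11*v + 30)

Factor: v³ - v²*z + 6*v² - 12*v*z² - 6*v*z - 72*z² = (v - 4*z)·(v + 3*z)·(v + 6);  v² + 11*v + 30 = (v + 6)·(v + 5)
Cancel the common factors (v + 6), (v + 4).

(v² - v*z - 12*z²)/(v + 5)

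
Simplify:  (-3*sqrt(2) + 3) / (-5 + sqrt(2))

Multiply numerator and denominator by -5 - sqrt(2).
Denominator becomes 23; numerator becomes -9 + 12*sqrt(2).

(-9 + 12*sqrt(2))/23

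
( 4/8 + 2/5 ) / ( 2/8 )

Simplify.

18/5

Numerator: 4/8 + 2/5 = 9/10
Denominator: 2/8 = 1/4
Divide: (9/10) · (4) = 18/5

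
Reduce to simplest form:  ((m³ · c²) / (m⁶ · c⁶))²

1/(c⁸*m⁶)

Inside the bracket: (m^-3) · (c^-4)
Raise to the power 2: (m^-6) · (c^-8)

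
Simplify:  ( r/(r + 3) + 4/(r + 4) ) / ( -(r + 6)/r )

(-r**2 - 2*r)/(r**2 + 7*r + 12)

Numerator: r/(r + 3) + 4/(r + 4) = (r**2 + 8*r + 12)/(r**2 + 7*r + 12)
Denominator: -(r + 6)/r = (-r - 6)/r
Divide: ((r**2 + 8*r + 12)/(r**2 + 7*r + 12)) · (r/(-r - 6)) = (-r**2 - 2*r)/(r**2 + 7*r + 12)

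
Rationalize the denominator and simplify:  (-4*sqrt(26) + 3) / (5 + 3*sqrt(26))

(-327 + 29*sqrt(26))/209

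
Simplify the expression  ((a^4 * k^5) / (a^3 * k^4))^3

a^3*k^3

Inside the bracket: a^1 * k^1
Raise to the power 3: a^3 * k^3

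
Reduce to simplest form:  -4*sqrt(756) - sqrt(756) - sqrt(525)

4*sqrt(756) = 24*sqrt(21); sqrt(756) = 6*sqrt(21); sqrt(525) = 5*sqrt(21)
Combine: (-24 - 6 - 5)·sqrt(21) = -35*sqrt(21)

-35*sqrt(21)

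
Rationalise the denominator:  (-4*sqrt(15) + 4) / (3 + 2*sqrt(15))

(-132 + 20*sqrt(15))/51

Multiply numerator and denominator by -2*sqrt(15) + 3.
Denominator becomes -51; numerator becomes -20*sqrt(15) + 132.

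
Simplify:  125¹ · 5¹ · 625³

5^16

125¹ = 5^3; 5¹ = 5^1; 625³ = 5^12
Combine exponents: 5^16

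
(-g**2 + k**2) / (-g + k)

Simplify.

g + k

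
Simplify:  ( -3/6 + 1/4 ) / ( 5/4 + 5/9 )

Numerator: -3/6 + 1/4 = -1/4
Denominator: 5/4 + 5/9 = 65/36
Divide: (-1/4) · (36/65) = -9/65

-9/65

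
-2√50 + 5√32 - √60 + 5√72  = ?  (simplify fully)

2√50 = 10*√2; 5√32 = 20*√2; √60 = 2*√15; 5√72 = 30*√2

-2*√15 + 40*√2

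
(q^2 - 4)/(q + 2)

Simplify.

Factor: q^2 - 4 = (q + 2)*(q - 2)
Cancel the common factor (q + 2).

q - 2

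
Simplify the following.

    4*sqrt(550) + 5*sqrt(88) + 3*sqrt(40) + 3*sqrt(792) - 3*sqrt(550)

6*sqrt(10) + 33*sqrt(22)

4*sqrt(550) = 20*sqrt(22); 5*sqrt(88) = 10*sqrt(22); 3*sqrt(40) = 6*sqrt(10); 3*sqrt(792) = 18*sqrt(22); 3*sqrt(550) = 15*sqrt(22)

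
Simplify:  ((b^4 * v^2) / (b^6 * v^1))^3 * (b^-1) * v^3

v^6/b^7

Inside the bracket: (b^-2) * v^1
Raise to the power 3: (b^-6) * v^3
Multiply by (b^-1) * v^3: add exponents.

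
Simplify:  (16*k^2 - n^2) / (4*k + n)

4*k - n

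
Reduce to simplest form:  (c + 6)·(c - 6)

c² - 36

(c)^2 - (6)^2 = c² - 36.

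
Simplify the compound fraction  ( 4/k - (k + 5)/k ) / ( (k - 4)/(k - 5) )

Numerator: 4/k - (k + 5)/k = (-k - 1)/k
Denominator: (k - 4)/(k - 5) = (k - 4)/(k - 5)
Divide: ((-k - 1)/k) · ((k - 5)/(k - 4)) = (-k^2 + 4*k + 5)/(k^2 - 4*k)

(-k^2 + 4*k + 5)/(k^2 - 4*k)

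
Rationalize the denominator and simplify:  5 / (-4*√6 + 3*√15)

(20*√6 + 15*√15)/39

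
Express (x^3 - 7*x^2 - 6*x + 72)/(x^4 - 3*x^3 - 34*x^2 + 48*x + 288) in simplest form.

1/(x + 4)

Factor: x^3 - 7*x^2 - 6*x + 72 = (x - 4)*(x + 3)*(x - 6);  x^4 - 3*x^3 - 34*x^2 + 48*x + 288 = (x + 3)*(x - 4)*(x - 6)*(x + 4)
Cancel the common factors (x + 3), (x - 4), (x - 6).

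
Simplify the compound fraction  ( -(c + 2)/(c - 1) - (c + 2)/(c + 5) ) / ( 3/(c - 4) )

(-2*c³ + 24*c + 32)/(3*c² + 12*c - 15)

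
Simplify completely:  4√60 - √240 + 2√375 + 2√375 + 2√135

30*√15

4√60 = 8*√15; √240 = 4*√15; 2√375 = 10*√15; 2√375 = 10*√15; 2√135 = 6*√15
Combine: (8 - 4 + 10 + 10 + 6)·√15 = 30*√15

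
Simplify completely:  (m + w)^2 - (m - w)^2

Binomially expand both and collect terms in m, w.

4*m*w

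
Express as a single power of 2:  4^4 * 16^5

2^28

4^4 = 2^8; 16^5 = 2^20
Combine exponents: 2^28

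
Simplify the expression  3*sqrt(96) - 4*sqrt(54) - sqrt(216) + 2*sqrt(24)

-2*sqrt(6)

3*sqrt(96) = 12*sqrt(6); 4*sqrt(54) = 12*sqrt(6); sqrt(216) = 6*sqrt(6); 2*sqrt(24) = 4*sqrt(6)
Combine: (12 - 12 - 6 + 4)·sqrt(6) = -2*sqrt(6)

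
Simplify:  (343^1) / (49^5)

7^(-7)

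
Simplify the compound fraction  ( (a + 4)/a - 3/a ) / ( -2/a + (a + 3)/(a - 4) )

(a² - 3*a - 4)/(a² + a + 8)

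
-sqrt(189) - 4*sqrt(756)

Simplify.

sqrt(189) = 3*sqrt(21); 4*sqrt(756) = 24*sqrt(21)
Combine: (-3 - 24)·sqrt(21) = -27*sqrt(21)

-27*sqrt(21)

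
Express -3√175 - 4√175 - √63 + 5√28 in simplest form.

-28*√7

3√175 = 15*√7; 4√175 = 20*√7; √63 = 3*√7; 5√28 = 10*√7
Combine: (-15 - 20 - 3 + 10)·√7 = -28*√7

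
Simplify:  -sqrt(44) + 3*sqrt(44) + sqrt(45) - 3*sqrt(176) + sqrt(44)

sqrt(44) = 2*sqrt(11); 3*sqrt(44) = 6*sqrt(11); sqrt(45) = 3*sqrt(5); 3*sqrt(176) = 12*sqrt(11); sqrt(44) = 2*sqrt(11)

-6*sqrt(11) + 3*sqrt(5)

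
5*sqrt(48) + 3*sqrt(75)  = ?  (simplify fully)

5*sqrt(48) = 20*sqrt(3); 3*sqrt(75) = 15*sqrt(3)
Combine: (20 + 15)·sqrt(3) = 35*sqrt(3)

35*sqrt(3)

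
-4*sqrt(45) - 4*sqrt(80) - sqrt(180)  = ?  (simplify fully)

4*sqrt(45) = 12*sqrt(5); 4*sqrt(80) = 16*sqrt(5); sqrt(180) = 6*sqrt(5)
Combine: (-12 - 16 - 6)·sqrt(5) = -34*sqrt(5)

-34*sqrt(5)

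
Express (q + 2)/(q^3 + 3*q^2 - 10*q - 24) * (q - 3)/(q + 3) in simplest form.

1/(q^2 + 7*q + 12)

Factor: q^3 + 3*q^2 - 10*q - 24 = (q + 2)*(q + 4)*(q - 3)
Cancel the common factors (q + 2), (q - 3).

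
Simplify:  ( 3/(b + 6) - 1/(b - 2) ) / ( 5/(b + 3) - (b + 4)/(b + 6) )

(-2*b^2 + 6*b + 36)/(b^3 - 22*b + 36)

Numerator: 3/(b + 6) - 1/(b - 2) = (2*b - 12)/(b^2 + 4*b - 12)
Denominator: 5/(b + 3) - (b + 4)/(b + 6) = (-b^2 - 2*b + 18)/(b^2 + 9*b + 18)
Divide: ((2*b - 12)/(b^2 + 4*b - 12)) · ((b^2 + 9*b + 18)/(-b^2 - 2*b + 18)) = (-2*b^2 + 6*b + 36)/(b^3 - 22*b + 36)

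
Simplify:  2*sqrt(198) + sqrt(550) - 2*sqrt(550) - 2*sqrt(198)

-5*sqrt(22)

2*sqrt(198) = 6*sqrt(22); sqrt(550) = 5*sqrt(22); 2*sqrt(550) = 10*sqrt(22); 2*sqrt(198) = 6*sqrt(22)
Combine: (6 + 5 - 10 - 6)·sqrt(22) = -5*sqrt(22)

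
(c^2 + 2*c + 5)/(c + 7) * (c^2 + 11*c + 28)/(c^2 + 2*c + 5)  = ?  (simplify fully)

c + 4

Factor: c^2 + 11*c + 28 = (c + 4)*(c + 7)
Cancel the common factors (c^2 + 2*c + 5), (c + 7).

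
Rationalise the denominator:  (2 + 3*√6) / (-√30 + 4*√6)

Multiply numerator and denominator by √30 + 4*√6.
Denominator becomes 66; numerator becomes 2*√30 + 8*√6 + 18*√5 + 72.

(√30 + 4*√6 + 9*√5 + 36)/33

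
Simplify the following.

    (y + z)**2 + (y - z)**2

Only the even-power cross terms survive.

2*y**2 + 2*z**2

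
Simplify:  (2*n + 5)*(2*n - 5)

4*n^2 - 25

Product of conjugates: (P+Q)(P-Q) = P^2 - Q^2.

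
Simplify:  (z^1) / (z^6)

z^(-5)

Quotient: (z^-5)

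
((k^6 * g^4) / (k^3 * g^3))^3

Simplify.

Inside the bracket: k^3 * g^1
Raise to the power 3: k^9 * g^3

g^3*k^9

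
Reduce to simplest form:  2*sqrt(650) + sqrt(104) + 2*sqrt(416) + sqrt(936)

2*sqrt(650) = 10*sqrt(26); sqrt(104) = 2*sqrt(26); 2*sqrt(416) = 8*sqrt(26); sqrt(936) = 6*sqrt(26)
Combine: (10 + 2 + 8 + 6)·sqrt(26) = 26*sqrt(26)

26*sqrt(26)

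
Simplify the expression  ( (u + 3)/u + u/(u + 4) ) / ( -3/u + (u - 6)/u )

Numerator: (u + 3)/u + u/(u + 4) = (2*u² + 7*u + 12)/(u² + 4*u)
Denominator: -3/u + (u - 6)/u = (u - 9)/u
Divide: ((2*u² + 7*u + 12)/(u² + 4*u)) · (u/(u - 9)) = (2*u² + 7*u + 12)/(u² - 5*u - 36)

(2*u² + 7*u + 12)/(u² - 5*u - 36)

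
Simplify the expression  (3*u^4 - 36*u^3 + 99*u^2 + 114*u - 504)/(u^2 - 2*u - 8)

Factor: 3*u^4 - 36*u^3 + 99*u^2 + 114*u - 504 = 3*(u - 7)*(u - 3)*(u + 2)*(u - 4);  u^2 - 2*u - 8 = (u + 2)*(u - 4)
Cancel the common factors (u + 2), (u - 4).

3*u^2 - 30*u + 63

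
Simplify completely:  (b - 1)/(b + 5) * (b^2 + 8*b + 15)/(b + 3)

b - 1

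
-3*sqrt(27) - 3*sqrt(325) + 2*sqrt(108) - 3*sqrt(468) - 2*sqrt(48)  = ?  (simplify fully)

3*sqrt(27) = 9*sqrt(3); 3*sqrt(325) = 15*sqrt(13); 2*sqrt(108) = 12*sqrt(3); 3*sqrt(468) = 18*sqrt(13); 2*sqrt(48) = 8*sqrt(3)

-33*sqrt(13) - 5*sqrt(3)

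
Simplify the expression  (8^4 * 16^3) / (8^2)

8^4 = 2^12; 16^3 = 2^12; 8^2 = 2^6
Combine exponents: 2^18

2^18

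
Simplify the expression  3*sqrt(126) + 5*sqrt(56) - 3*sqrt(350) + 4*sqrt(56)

3*sqrt(126) = 9*sqrt(14); 5*sqrt(56) = 10*sqrt(14); 3*sqrt(350) = 15*sqrt(14); 4*sqrt(56) = 8*sqrt(14)
Combine: (9 + 10 - 15 + 8)·sqrt(14) = 12*sqrt(14)

12*sqrt(14)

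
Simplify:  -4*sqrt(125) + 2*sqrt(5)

-18*sqrt(5)

4*sqrt(125) = 20*sqrt(5); 2*sqrt(5) = 2*sqrt(5)
Combine: (-20 + 2)·sqrt(5) = -18*sqrt(5)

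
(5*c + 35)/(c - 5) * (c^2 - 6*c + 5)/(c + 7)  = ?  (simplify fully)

5*c - 5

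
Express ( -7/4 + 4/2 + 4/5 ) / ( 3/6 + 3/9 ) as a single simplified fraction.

63/50

Numerator: -7/4 + 4/2 + 4/5 = 21/20
Denominator: 3/6 + 3/9 = 5/6
Divide: (21/20) · (6/5) = 63/50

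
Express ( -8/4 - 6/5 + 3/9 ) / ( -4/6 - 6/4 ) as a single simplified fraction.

Numerator: -8/4 - 6/5 + 3/9 = -43/15
Denominator: -4/6 - 6/4 = -13/6
Divide: (-43/15) · (-6/13) = 86/65

86/65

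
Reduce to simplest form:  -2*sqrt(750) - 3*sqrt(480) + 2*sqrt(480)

-14*sqrt(30)

2*sqrt(750) = 10*sqrt(30); 3*sqrt(480) = 12*sqrt(30); 2*sqrt(480) = 8*sqrt(30)
Combine: (-10 - 12 + 8)·sqrt(30) = -14*sqrt(30)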